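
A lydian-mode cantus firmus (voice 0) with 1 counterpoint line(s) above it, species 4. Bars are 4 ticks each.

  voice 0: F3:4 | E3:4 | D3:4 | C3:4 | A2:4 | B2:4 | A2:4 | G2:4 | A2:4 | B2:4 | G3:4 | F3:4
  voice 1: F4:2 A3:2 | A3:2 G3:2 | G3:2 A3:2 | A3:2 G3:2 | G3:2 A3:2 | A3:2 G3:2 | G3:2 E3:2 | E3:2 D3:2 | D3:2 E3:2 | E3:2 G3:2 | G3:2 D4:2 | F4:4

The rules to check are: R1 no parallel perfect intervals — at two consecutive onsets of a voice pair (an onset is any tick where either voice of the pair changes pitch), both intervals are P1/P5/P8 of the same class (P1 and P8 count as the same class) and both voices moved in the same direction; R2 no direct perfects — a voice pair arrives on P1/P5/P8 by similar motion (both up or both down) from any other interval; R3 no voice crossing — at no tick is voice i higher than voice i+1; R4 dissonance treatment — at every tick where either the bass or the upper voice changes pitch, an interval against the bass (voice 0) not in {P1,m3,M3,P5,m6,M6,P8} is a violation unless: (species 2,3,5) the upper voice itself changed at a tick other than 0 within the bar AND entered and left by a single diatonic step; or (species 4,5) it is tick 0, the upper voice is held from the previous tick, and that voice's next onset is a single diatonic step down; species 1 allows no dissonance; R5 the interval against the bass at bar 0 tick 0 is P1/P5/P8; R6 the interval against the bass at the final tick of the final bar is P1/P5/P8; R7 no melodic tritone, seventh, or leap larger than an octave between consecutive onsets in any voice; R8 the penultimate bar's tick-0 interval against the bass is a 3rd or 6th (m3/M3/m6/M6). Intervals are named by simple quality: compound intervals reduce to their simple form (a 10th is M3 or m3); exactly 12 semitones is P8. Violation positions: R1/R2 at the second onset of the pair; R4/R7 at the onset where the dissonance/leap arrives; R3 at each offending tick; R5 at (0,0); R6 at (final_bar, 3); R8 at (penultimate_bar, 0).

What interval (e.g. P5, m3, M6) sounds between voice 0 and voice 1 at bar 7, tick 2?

voice 0=G2 voice 1=D3 -> P5

P5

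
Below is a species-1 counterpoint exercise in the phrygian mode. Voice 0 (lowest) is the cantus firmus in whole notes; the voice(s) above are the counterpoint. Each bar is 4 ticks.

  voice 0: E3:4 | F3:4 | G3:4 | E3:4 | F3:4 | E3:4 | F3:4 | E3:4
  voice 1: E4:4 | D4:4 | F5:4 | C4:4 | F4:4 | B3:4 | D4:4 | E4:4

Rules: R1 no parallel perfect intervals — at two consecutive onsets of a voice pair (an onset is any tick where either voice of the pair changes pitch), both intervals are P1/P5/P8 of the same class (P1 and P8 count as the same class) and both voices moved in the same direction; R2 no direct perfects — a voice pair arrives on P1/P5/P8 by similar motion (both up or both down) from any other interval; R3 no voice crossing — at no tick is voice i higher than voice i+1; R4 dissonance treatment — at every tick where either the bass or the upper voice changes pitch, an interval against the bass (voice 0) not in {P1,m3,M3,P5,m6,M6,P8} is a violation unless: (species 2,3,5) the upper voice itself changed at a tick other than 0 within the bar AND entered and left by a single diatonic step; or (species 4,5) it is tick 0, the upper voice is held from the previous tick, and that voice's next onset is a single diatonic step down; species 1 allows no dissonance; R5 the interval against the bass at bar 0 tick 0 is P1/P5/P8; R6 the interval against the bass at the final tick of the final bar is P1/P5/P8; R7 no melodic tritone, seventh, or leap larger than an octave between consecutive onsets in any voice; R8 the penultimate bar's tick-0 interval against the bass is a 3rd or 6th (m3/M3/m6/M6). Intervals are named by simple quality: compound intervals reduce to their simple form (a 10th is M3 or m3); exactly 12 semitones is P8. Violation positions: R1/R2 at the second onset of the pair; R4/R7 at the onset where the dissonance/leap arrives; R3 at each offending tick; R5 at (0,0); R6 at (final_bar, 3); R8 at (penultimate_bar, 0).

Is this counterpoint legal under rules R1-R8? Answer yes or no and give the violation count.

No (6 violations)

bar 0: v0=E3 v1=E4 (P8)
bar 1: v0=F3 v1=D4 (M6)
bar 2: v0=G3 v1=F5 (m7)
bar 3: v0=E3 v1=C4 (m6)
bar 4: v0=F3 v1=F4 (P8)
bar 5: v0=E3 v1=B3 (P5)
bar 6: v0=F3 v1=D4 (M6)
bar 7: v0=E3 v1=E4 (P8)
  R4 @ bar2.0: G3/F5 m7 untreated
  R7 @ bar2.0: D4->F5 leap 15st
  R7 @ bar3.0: F5->C4 leap 17st
  R2 @ bar4.0: E3/C4 m6 -> F3/F4 P8 similar
  R2 @ bar5.0: F3/F4 P8 -> E3/B3 P5 similar
  R7 @ bar5.0: F4->B3 leap 6st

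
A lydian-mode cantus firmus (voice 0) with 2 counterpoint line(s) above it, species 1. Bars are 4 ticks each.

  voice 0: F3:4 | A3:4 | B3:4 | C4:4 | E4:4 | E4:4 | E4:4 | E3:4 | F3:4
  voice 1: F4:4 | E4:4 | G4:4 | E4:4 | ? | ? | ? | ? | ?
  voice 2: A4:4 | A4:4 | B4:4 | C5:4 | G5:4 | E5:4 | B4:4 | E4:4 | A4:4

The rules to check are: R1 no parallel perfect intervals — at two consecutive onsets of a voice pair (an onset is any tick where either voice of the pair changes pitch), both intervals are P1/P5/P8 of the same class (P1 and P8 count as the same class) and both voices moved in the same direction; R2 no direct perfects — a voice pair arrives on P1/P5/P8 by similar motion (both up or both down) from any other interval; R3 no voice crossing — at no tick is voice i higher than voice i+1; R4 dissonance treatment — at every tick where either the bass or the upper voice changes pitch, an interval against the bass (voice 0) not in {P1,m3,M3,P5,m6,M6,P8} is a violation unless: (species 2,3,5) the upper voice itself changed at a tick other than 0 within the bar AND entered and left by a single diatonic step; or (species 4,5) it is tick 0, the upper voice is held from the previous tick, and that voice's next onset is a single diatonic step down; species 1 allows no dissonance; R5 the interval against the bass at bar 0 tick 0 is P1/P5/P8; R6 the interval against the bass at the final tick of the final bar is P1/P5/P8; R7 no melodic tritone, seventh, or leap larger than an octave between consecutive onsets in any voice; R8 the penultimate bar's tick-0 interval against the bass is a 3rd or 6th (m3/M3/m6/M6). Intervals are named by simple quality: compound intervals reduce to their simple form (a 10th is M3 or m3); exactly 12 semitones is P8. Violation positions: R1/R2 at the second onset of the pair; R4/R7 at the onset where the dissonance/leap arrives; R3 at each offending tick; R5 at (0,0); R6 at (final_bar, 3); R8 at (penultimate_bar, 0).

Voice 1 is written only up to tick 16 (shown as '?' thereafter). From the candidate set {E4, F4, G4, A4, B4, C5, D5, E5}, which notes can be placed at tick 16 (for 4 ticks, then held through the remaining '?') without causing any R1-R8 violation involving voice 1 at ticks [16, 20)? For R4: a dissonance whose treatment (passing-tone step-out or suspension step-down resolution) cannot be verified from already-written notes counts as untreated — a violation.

E4: legal
F4: violates R4
G4: violates R2
A4: violates R4
B4: violates R2
C5: violates R2
D5: violates R4,R7
E5: violates R2

{E4}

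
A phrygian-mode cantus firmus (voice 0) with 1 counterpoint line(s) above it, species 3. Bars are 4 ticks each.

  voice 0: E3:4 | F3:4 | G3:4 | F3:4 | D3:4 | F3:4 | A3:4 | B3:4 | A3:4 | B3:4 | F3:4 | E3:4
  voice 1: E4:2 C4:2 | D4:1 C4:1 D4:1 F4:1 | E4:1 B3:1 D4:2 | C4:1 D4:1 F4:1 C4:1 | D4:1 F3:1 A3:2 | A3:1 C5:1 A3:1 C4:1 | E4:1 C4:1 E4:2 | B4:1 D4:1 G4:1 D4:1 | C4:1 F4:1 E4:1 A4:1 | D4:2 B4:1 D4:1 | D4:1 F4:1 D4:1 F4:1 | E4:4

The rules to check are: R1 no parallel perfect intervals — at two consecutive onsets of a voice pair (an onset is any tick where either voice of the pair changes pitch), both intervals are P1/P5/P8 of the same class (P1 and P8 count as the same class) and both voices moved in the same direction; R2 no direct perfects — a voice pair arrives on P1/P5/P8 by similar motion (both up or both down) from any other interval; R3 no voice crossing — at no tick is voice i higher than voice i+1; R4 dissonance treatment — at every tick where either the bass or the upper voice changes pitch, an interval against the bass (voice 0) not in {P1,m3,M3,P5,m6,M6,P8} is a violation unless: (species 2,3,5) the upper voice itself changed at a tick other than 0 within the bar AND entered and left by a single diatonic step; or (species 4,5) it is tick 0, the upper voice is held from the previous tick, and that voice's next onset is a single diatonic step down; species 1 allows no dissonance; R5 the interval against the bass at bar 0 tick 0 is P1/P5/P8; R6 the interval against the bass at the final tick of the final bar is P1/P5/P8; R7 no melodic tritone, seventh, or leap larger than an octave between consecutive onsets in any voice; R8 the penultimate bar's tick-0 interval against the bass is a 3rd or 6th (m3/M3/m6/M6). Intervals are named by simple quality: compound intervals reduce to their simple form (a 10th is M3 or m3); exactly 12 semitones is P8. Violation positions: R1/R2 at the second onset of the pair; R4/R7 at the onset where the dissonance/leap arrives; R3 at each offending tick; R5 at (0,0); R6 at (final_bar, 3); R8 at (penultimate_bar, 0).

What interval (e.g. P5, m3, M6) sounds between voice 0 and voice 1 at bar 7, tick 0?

P8

voice 0=B3 voice 1=B4 -> P8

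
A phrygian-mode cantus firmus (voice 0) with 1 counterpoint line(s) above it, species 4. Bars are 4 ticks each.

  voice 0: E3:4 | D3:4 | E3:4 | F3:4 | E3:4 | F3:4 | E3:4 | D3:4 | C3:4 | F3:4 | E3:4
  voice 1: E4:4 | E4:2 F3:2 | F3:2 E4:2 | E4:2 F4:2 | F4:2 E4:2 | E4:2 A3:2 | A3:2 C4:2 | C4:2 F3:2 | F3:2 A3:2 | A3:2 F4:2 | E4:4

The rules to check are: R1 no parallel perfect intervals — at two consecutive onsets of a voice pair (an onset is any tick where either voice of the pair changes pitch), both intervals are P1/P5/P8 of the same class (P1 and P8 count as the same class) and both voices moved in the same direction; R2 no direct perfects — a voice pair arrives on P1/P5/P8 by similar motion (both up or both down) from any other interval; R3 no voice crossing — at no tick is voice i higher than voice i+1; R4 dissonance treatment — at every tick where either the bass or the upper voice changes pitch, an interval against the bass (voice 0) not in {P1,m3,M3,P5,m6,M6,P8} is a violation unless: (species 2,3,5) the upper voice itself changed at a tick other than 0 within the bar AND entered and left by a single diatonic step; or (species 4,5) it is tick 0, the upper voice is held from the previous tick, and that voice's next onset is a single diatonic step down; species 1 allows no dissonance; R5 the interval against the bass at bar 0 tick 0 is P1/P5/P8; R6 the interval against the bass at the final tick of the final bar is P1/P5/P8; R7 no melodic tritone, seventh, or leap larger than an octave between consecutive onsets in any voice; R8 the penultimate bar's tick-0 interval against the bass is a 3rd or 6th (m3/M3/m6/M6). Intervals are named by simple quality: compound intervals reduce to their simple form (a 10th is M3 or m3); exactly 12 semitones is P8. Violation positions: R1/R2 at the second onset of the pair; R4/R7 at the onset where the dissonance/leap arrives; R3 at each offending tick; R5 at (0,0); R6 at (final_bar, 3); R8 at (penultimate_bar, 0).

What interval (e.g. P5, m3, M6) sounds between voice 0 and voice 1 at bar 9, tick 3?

voice 0=F3 voice 1=F4 -> P8

P8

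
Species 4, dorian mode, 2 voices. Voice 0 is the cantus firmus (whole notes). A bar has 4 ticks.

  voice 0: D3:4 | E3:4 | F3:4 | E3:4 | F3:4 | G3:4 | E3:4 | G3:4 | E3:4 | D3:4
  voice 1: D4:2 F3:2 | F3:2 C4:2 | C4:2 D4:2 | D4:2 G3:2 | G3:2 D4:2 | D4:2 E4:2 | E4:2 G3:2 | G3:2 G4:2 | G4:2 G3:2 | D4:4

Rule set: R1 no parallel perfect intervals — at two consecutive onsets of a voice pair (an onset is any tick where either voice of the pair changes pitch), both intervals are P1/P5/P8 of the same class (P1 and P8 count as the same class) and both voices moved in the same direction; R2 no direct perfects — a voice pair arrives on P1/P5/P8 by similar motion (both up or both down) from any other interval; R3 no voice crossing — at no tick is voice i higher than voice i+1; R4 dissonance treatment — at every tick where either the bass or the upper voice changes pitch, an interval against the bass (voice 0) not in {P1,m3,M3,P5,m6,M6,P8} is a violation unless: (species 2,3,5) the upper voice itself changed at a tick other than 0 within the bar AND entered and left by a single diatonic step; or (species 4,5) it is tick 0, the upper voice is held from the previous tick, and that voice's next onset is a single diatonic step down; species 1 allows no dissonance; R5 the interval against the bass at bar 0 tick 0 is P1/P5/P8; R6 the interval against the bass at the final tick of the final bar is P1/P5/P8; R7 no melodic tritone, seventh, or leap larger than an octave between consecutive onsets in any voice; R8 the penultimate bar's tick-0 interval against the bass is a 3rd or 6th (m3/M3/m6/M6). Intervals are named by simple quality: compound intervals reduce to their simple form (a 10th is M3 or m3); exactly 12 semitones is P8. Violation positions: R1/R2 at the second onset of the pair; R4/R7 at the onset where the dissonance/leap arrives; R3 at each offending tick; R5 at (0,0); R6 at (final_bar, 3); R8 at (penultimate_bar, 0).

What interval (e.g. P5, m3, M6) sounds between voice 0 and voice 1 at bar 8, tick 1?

m3

voice 0=E3 voice 1=G4 -> m3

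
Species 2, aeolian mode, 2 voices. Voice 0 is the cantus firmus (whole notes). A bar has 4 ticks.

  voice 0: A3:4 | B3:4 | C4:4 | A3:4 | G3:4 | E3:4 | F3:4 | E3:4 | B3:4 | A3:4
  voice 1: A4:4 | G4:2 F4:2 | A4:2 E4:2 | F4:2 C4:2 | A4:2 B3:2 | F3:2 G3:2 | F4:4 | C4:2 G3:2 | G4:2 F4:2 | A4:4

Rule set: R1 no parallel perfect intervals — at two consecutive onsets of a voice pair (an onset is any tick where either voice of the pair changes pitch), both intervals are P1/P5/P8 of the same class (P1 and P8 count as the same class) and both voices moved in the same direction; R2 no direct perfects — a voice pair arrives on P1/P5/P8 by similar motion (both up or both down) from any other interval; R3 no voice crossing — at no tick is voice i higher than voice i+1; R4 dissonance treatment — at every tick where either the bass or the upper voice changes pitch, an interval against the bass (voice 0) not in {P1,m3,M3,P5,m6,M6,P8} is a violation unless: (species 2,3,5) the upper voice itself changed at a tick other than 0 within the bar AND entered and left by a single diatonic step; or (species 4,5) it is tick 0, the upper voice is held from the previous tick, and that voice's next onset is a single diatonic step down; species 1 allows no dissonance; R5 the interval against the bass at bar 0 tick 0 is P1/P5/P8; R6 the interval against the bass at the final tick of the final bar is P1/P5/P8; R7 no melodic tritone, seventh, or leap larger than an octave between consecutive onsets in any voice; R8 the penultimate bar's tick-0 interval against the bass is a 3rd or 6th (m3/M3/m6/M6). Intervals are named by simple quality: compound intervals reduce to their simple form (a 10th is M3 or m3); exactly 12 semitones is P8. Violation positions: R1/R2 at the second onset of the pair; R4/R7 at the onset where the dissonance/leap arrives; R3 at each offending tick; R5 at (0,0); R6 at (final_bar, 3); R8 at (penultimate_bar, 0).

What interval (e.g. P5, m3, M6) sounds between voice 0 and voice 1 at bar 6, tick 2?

voice 0=F3 voice 1=F4 -> P8

P8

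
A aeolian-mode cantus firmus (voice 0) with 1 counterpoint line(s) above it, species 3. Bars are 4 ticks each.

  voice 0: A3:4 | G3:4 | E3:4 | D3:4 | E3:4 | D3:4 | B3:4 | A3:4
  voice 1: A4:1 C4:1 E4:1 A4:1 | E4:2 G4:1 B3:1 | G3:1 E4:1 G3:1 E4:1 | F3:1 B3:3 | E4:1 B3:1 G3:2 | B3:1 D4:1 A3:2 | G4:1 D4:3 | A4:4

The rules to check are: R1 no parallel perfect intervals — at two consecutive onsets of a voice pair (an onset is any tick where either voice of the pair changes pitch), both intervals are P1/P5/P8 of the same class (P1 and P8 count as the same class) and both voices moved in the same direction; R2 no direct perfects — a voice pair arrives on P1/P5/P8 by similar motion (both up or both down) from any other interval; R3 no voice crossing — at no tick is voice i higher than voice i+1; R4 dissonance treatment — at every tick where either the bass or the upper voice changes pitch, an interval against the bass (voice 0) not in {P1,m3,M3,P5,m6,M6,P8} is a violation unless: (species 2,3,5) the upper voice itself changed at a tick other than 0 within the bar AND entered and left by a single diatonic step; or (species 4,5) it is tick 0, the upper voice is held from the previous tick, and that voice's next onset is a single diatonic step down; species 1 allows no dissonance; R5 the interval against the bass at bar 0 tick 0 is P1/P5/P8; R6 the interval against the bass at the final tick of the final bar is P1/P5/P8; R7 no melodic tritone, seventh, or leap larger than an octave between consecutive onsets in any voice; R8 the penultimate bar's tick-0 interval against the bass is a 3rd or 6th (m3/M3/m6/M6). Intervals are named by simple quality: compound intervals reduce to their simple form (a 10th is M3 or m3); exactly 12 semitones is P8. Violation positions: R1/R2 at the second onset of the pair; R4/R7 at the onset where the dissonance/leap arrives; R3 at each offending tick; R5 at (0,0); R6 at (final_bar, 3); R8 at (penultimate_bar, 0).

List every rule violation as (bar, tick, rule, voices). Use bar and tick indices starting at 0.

(3, 0, R7, (1,))
(3, 1, R7, (1,))
(4, 0, R2, (0, 1))
(6, 0, R7, (1,))

bar 0: v0=A3 v1=A4 downbeat P8
bar 1: v0=G3 v1=E4 downbeat M6
bar 2: v0=E3 v1=G3 downbeat m3
bar 3: v0=D3 v1=F3 downbeat m3
bar 4: v0=E3 v1=E4 downbeat P8
bar 5: v0=D3 v1=B3 downbeat M6
bar 6: v0=B3 v1=G4 downbeat m6
bar 7: v0=A3 v1=A4 downbeat P8
  -> R7 @ bar 3 tick 0 v(1,): E4->F3 leap 11st
  -> R7 @ bar 3 tick 1 v(1,): F3->B3 leap 6st
  -> R2 @ bar 4 tick 0 v(0, 1): D3/B3 M6 -> E3/E4 P8 similar
  -> R7 @ bar 6 tick 0 v(1,): A3->G4 leap 10st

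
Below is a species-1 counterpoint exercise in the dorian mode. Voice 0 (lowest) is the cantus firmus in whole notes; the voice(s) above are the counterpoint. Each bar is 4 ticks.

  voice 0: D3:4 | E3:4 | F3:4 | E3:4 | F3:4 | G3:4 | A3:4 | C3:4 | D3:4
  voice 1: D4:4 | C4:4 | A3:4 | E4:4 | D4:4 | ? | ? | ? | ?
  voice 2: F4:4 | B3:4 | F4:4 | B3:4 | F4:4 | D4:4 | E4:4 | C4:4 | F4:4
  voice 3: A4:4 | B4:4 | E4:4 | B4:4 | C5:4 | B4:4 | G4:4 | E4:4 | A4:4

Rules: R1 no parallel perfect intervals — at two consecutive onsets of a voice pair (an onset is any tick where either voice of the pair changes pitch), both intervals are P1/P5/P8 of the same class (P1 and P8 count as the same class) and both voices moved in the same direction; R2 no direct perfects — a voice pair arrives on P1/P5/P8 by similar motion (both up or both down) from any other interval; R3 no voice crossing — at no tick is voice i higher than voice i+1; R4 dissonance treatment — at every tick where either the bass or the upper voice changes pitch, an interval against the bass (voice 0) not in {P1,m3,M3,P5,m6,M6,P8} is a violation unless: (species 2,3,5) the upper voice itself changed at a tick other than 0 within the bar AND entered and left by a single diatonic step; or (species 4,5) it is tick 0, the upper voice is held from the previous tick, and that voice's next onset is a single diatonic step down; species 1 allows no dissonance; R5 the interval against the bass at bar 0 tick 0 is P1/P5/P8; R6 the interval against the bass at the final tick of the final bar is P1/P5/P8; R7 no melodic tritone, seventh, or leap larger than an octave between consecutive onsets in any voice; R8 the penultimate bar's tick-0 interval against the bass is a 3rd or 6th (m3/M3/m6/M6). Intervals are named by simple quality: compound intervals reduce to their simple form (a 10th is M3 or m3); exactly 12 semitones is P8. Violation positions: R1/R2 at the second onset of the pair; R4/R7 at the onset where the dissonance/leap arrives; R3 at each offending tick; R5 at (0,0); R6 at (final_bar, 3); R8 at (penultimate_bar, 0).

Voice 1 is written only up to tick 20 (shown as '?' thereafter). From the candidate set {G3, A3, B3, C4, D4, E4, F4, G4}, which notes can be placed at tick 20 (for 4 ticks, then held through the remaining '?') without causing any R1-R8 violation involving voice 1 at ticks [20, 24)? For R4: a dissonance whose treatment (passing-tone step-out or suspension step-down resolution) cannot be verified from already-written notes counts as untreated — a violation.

{D4}

G3: violates R2
A3: violates R4
B3: violates R2
C4: violates R4
D4: legal
E4: violates R3
F4: violates R3,R4
G4: violates R2,R3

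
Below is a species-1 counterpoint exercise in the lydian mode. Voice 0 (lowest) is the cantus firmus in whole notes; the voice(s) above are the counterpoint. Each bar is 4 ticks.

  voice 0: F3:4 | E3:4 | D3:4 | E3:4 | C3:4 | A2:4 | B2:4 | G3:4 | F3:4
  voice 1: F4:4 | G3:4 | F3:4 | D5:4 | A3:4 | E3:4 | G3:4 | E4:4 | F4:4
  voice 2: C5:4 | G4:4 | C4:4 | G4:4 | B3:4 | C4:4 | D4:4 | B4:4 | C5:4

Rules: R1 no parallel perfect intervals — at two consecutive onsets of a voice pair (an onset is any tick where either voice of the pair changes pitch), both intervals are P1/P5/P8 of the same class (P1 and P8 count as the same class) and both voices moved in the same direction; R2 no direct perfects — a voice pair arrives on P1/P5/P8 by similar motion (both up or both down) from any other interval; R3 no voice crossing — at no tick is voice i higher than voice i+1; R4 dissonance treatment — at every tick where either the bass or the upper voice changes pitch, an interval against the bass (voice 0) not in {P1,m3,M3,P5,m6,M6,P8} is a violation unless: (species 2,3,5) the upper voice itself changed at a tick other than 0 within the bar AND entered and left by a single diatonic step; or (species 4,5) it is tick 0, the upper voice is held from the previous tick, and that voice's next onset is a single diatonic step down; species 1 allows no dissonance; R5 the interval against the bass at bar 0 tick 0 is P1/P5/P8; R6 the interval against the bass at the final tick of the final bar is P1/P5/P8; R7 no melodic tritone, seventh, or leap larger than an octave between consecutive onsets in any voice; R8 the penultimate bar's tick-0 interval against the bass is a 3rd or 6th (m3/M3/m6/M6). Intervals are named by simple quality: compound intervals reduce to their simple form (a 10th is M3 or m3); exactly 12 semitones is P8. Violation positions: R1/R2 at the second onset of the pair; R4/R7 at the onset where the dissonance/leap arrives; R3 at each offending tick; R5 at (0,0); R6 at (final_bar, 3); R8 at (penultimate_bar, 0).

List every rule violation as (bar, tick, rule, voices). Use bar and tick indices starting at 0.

(1, 0, R2, (1, 2))
(1, 0, R7, (1,))
(2, 0, R2, (1, 2))
(2, 0, R4, (0, 2))
(3, 0, R1, (1, 2))
(3, 0, R3, (1, 2))
(3, 0, R4, (0, 1))
(3, 0, R7, (1,))
(3, 1, R3, (1, 2))
(3, 2, R3, (1, 2))
(3, 3, R3, (1, 2))
(4, 0, R4, (0, 2))
(4, 0, R7, (1,))
(5, 0, R2, (0, 1))
(6, 0, R2, (1, 2))
(7, 0, R1, (1, 2))
(8, 0, R1, (1, 2))

bar 0: v0=F3 v1=F4 v2=C5 downbeat P5
bar 1: v0=E3 v1=G3 v2=G4 downbeat m3
bar 2: v0=D3 v1=F3 v2=C4 downbeat m7
bar 3: v0=E3 v1=D5 v2=G4 downbeat m3
bar 4: v0=C3 v1=A3 v2=B3 downbeat M7
bar 5: v0=A2 v1=E3 v2=C4 downbeat m3
bar 6: v0=B2 v1=G3 v2=D4 downbeat m3
bar 7: v0=G3 v1=E4 v2=B4 downbeat M3
bar 8: v0=F3 v1=F4 v2=C5 downbeat P5
  -> R2 @ bar 1 tick 0 v(1, 2): F4/C5 P5 -> G3/G4 P8 similar
  -> R7 @ bar 1 tick 0 v(1,): F4->G3 leap 10st
  -> R2 @ bar 2 tick 0 v(1, 2): G3/G4 P8 -> F3/C4 P5 similar
  -> R4 @ bar 2 tick 0 v(0, 2): D3/C4 m7 untreated
  -> R1 @ bar 3 tick 0 v(1, 2): F3/C4 P5 -> D5/G4 P5 similar
  -> R3 @ bar 3 tick 0 v(1, 2): D5 above G4
  -> R4 @ bar 3 tick 0 v(0, 1): E3/D5 m7 untreated
  -> R7 @ bar 3 tick 0 v(1,): F3->D5 leap 21st
  -> R3 @ bar 3 tick 1 v(1, 2): D5 above G4
  -> R3 @ bar 3 tick 2 v(1, 2): D5 above G4
  -> R3 @ bar 3 tick 3 v(1, 2): D5 above G4
  -> R4 @ bar 4 tick 0 v(0, 2): C3/B3 M7 untreated
  -> R7 @ bar 4 tick 0 v(1,): D5->A3 leap 17st
  -> R2 @ bar 5 tick 0 v(0, 1): C3/A3 M6 -> A2/E3 P5 similar
  -> R2 @ bar 6 tick 0 v(1, 2): E3/C4 m6 -> G3/D4 P5 similar
  -> R1 @ bar 7 tick 0 v(1, 2): G3/D4 P5 -> E4/B4 P5 similar
  -> R1 @ bar 8 tick 0 v(1, 2): E4/B4 P5 -> F4/C5 P5 similar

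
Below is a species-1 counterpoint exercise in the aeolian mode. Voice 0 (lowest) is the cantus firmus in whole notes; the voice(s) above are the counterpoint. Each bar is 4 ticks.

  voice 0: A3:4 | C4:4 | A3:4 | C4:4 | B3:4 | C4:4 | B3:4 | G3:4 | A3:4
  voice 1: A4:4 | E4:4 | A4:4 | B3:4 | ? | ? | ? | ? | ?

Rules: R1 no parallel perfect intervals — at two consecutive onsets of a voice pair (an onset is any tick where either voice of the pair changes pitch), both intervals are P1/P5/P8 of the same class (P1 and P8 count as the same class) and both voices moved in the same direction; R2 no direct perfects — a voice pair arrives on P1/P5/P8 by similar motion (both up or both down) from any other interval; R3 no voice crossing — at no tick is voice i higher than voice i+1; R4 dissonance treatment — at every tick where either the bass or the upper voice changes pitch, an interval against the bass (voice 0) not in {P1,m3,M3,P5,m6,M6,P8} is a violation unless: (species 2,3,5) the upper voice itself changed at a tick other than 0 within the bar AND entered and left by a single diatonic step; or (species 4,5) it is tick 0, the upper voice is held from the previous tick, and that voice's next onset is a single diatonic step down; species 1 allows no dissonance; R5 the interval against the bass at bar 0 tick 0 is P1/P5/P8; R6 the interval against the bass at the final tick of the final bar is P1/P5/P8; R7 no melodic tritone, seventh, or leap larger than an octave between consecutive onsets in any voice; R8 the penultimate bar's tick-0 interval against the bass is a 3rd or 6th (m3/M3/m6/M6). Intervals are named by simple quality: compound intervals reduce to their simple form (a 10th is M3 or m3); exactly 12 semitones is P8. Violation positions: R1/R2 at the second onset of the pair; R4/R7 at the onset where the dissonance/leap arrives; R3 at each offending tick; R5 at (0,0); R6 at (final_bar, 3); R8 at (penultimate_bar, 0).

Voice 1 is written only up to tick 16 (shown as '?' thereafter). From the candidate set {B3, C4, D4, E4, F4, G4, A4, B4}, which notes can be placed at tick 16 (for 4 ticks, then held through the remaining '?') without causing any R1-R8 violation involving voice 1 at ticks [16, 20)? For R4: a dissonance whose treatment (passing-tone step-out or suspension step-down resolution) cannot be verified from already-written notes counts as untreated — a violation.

B3: legal
C4: violates R4
D4: legal
E4: violates R4
F4: violates R4,R7
G4: legal
A4: violates R4,R7
B4: legal

{B3, B4, D4, G4}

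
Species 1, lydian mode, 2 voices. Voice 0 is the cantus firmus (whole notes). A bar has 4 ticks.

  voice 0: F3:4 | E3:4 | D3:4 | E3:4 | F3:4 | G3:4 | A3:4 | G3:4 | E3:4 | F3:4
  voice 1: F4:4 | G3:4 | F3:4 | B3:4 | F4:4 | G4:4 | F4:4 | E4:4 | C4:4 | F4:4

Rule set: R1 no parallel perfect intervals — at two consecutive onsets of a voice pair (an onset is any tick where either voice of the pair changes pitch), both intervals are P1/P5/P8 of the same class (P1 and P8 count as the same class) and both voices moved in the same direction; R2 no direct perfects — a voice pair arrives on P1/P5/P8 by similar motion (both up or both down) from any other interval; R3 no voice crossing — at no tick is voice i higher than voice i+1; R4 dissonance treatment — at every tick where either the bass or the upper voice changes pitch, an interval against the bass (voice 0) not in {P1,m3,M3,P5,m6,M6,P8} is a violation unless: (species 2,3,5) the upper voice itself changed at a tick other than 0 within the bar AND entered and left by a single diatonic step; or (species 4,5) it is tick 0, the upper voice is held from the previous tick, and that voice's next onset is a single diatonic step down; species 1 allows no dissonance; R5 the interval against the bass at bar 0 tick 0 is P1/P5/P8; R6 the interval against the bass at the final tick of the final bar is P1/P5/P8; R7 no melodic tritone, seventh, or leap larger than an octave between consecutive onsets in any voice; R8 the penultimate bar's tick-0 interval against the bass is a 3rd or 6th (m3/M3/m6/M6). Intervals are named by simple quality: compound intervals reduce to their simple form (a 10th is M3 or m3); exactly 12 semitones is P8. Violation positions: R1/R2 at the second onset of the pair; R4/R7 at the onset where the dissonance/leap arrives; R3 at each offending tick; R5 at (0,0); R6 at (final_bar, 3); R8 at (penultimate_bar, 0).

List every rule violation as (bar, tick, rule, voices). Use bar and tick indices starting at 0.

(1, 0, R7, (1,))
(3, 0, R2, (0, 1))
(3, 0, R7, (1,))
(4, 0, R2, (0, 1))
(4, 0, R7, (1,))
(5, 0, R1, (0, 1))
(9, 0, R2, (0, 1))

bar 0: v0=F3 v1=F4 downbeat P8
bar 1: v0=E3 v1=G3 downbeat m3
bar 2: v0=D3 v1=F3 downbeat m3
bar 3: v0=E3 v1=B3 downbeat P5
bar 4: v0=F3 v1=F4 downbeat P8
bar 5: v0=G3 v1=G4 downbeat P8
bar 6: v0=A3 v1=F4 downbeat m6
bar 7: v0=G3 v1=E4 downbeat M6
bar 8: v0=E3 v1=C4 downbeat m6
bar 9: v0=F3 v1=F4 downbeat P8
  -> R7 @ bar 1 tick 0 v(1,): F4->G3 leap 10st
  -> R2 @ bar 3 tick 0 v(0, 1): D3/F3 m3 -> E3/B3 P5 similar
  -> R7 @ bar 3 tick 0 v(1,): F3->B3 leap 6st
  -> R2 @ bar 4 tick 0 v(0, 1): E3/B3 P5 -> F3/F4 P8 similar
  -> R7 @ bar 4 tick 0 v(1,): B3->F4 leap 6st
  -> R1 @ bar 5 tick 0 v(0, 1): F3/F4 P8 -> G3/G4 P8 similar
  -> R2 @ bar 9 tick 0 v(0, 1): E3/C4 m6 -> F3/F4 P8 similar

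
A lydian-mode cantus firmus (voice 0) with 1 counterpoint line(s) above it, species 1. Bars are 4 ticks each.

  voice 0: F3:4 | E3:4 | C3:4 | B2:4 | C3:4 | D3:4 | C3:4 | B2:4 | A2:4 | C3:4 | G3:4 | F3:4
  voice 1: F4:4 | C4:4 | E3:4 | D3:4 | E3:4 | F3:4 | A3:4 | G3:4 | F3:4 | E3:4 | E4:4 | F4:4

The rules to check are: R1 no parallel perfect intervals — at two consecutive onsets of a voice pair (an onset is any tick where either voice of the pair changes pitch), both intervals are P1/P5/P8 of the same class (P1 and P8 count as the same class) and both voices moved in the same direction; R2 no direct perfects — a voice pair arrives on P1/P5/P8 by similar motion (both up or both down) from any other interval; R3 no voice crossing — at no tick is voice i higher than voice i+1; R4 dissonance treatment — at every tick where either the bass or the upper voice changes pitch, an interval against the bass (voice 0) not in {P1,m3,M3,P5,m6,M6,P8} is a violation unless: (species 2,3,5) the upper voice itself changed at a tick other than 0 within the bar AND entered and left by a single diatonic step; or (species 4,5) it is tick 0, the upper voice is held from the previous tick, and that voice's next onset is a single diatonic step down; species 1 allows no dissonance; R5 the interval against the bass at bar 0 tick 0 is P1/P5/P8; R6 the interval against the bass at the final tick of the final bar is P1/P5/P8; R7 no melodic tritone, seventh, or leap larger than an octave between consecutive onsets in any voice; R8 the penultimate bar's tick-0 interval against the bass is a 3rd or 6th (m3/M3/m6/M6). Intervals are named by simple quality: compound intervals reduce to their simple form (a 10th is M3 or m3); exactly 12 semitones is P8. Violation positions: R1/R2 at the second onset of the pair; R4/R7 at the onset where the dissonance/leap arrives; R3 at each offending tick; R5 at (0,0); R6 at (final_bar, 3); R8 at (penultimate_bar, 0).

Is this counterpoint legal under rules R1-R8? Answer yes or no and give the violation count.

Yes (0 violations)

bar 0: v0=F3 v1=F4 (P8)
bar 1: v0=E3 v1=C4 (m6)
bar 2: v0=C3 v1=E3 (M3)
bar 3: v0=B2 v1=D3 (m3)
bar 4: v0=C3 v1=E3 (M3)
bar 5: v0=D3 v1=F3 (m3)
bar 6: v0=C3 v1=A3 (M6)
bar 7: v0=B2 v1=G3 (m6)
bar 8: v0=A2 v1=F3 (m6)
bar 9: v0=C3 v1=E3 (M3)
bar 10: v0=G3 v1=E4 (M6)
bar 11: v0=F3 v1=F4 (P8)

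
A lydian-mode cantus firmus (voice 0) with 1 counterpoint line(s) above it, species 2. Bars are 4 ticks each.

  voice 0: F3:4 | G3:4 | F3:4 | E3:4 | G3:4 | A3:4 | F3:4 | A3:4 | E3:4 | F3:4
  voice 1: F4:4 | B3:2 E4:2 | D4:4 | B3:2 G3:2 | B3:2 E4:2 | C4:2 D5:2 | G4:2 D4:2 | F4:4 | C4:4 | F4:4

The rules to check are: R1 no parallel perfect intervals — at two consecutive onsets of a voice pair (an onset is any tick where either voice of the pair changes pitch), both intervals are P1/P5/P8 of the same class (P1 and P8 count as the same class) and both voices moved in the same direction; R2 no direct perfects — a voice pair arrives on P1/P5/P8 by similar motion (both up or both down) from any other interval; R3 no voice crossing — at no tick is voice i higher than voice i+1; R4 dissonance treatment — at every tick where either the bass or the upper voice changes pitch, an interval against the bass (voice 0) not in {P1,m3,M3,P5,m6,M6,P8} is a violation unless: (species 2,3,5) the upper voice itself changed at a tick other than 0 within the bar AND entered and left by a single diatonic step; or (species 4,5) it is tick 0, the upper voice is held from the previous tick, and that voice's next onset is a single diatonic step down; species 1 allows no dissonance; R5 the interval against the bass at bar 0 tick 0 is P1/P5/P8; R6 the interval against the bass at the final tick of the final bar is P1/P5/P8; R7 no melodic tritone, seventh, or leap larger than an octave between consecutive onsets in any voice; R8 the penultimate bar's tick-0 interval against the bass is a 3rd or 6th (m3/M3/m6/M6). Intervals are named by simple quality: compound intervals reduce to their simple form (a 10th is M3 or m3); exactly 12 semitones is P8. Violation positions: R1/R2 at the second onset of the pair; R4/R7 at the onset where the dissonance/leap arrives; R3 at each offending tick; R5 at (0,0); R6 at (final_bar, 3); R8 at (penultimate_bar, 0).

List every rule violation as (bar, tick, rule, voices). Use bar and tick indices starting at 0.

bar 0: v0=F3 v1=F4 downbeat P8
bar 1: v0=G3 v1=B3 downbeat M3
bar 2: v0=F3 v1=D4 downbeat M6
bar 3: v0=E3 v1=B3 downbeat P5
bar 4: v0=G3 v1=B3 downbeat M3
bar 5: v0=A3 v1=C4 downbeat m3
bar 6: v0=F3 v1=G4 downbeat M2
bar 7: v0=A3 v1=F4 downbeat m6
bar 8: v0=E3 v1=C4 downbeat m6
bar 9: v0=F3 v1=F4 downbeat P8
  -> R7 @ bar 1 tick 0 v(1,): F4->B3 leap 6st
  -> R2 @ bar 3 tick 0 v(0, 1): F3/D4 M6 -> E3/B3 P5 similar
  -> R4 @ bar 5 tick 2 v(0, 1): A3/D5 P4 untreated
  -> R7 @ bar 5 tick 2 v(1,): C4->D5 leap 14st
  -> R4 @ bar 6 tick 0 v(0, 1): F3/G4 M2 untreated
  -> R2 @ bar 9 tick 0 v(0, 1): E3/C4 m6 -> F3/F4 P8 similar

(1, 0, R7, (1,))
(3, 0, R2, (0, 1))
(5, 2, R4, (0, 1))
(5, 2, R7, (1,))
(6, 0, R4, (0, 1))
(9, 0, R2, (0, 1))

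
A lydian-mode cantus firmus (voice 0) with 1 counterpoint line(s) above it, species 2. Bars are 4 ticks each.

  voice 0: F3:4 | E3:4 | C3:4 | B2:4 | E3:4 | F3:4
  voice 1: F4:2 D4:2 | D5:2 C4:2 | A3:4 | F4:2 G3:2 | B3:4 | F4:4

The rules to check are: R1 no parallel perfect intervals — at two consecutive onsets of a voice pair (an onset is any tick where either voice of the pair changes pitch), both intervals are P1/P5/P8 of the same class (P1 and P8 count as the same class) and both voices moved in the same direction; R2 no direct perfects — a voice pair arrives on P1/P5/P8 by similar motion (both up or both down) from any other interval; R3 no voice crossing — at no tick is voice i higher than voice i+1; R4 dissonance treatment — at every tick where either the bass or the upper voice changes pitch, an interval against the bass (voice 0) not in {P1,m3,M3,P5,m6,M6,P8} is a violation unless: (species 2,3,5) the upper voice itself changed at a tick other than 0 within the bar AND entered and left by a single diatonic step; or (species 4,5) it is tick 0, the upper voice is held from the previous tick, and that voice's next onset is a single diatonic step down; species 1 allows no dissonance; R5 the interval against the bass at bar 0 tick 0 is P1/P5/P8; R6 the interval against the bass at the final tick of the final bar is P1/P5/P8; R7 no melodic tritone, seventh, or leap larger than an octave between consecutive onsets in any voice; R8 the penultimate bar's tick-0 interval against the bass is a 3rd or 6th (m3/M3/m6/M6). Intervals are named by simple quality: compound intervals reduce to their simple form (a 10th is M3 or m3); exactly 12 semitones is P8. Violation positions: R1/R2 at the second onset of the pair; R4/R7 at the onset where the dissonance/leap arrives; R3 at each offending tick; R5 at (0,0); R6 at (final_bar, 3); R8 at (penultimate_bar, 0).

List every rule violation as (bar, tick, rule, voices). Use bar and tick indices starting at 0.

bar 0: v0=F3 v1=F4 downbeat P8
bar 1: v0=E3 v1=D5 downbeat m7
bar 2: v0=C3 v1=A3 downbeat M6
bar 3: v0=B2 v1=F4 downbeat TT
bar 4: v0=E3 v1=B3 downbeat P5
bar 5: v0=F3 v1=F4 downbeat P8
  -> R4 @ bar 1 tick 0 v(0, 1): E3/D5 m7 untreated
  -> R7 @ bar 1 tick 2 v(1,): D5->C4 leap 14st
  -> R4 @ bar 3 tick 0 v(0, 1): B2/F4 TT untreated
  -> R7 @ bar 3 tick 2 v(1,): F4->G3 leap 10st
  -> R2 @ bar 4 tick 0 v(0, 1): B2/G3 m6 -> E3/B3 P5 similar
  -> R8 @ bar 4 tick 0 v(0, 1): penult P5 not 3rd/6th
  -> R2 @ bar 5 tick 0 v(0, 1): E3/B3 P5 -> F3/F4 P8 similar
  -> R7 @ bar 5 tick 0 v(1,): B3->F4 leap 6st

(1, 0, R4, (0, 1))
(1, 2, R7, (1,))
(3, 0, R4, (0, 1))
(3, 2, R7, (1,))
(4, 0, R2, (0, 1))
(4, 0, R8, (0, 1))
(5, 0, R2, (0, 1))
(5, 0, R7, (1,))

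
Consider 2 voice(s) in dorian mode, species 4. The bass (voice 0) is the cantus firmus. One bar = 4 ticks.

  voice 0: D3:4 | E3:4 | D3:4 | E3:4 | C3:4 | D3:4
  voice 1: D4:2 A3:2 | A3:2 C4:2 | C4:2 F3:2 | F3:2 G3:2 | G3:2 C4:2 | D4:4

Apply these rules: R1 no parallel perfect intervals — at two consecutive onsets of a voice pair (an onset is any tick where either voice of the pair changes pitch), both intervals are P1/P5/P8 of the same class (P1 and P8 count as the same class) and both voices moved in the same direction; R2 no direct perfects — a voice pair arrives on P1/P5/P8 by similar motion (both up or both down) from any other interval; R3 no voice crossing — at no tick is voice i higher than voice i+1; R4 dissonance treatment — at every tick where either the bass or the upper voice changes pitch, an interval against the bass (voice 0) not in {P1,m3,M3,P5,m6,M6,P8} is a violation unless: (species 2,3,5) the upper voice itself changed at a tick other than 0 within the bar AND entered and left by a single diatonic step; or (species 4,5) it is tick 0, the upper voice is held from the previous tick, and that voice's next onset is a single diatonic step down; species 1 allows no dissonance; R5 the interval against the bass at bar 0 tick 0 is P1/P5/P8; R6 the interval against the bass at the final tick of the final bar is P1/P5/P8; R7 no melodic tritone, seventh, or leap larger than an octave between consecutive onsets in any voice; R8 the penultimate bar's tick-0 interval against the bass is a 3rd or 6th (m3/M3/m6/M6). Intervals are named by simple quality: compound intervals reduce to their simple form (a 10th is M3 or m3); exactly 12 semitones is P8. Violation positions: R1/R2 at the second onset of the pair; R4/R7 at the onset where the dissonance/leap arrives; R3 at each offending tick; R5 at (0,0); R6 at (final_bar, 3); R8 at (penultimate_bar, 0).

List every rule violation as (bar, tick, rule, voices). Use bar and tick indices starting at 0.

(1, 0, R4, (0, 1))
(2, 0, R4, (0, 1))
(3, 0, R4, (0, 1))
(4, 0, R8, (0, 1))
(5, 0, R1, (0, 1))

bar 0: v0=D3 v1=D4 downbeat P8
bar 1: v0=E3 v1=A3 downbeat P4
bar 2: v0=D3 v1=C4 downbeat m7
bar 3: v0=E3 v1=F3 downbeat m2
bar 4: v0=C3 v1=G3 downbeat P5
bar 5: v0=D3 v1=D4 downbeat P8
  -> R4 @ bar 1 tick 0 v(0, 1): E3/A3 P4 untreated
  -> R4 @ bar 2 tick 0 v(0, 1): D3/C4 m7 untreated
  -> R4 @ bar 3 tick 0 v(0, 1): E3/F3 m2 untreated
  -> R8 @ bar 4 tick 0 v(0, 1): penult P5 not 3rd/6th
  -> R1 @ bar 5 tick 0 v(0, 1): C3/C4 P8 -> D3/D4 P8 similar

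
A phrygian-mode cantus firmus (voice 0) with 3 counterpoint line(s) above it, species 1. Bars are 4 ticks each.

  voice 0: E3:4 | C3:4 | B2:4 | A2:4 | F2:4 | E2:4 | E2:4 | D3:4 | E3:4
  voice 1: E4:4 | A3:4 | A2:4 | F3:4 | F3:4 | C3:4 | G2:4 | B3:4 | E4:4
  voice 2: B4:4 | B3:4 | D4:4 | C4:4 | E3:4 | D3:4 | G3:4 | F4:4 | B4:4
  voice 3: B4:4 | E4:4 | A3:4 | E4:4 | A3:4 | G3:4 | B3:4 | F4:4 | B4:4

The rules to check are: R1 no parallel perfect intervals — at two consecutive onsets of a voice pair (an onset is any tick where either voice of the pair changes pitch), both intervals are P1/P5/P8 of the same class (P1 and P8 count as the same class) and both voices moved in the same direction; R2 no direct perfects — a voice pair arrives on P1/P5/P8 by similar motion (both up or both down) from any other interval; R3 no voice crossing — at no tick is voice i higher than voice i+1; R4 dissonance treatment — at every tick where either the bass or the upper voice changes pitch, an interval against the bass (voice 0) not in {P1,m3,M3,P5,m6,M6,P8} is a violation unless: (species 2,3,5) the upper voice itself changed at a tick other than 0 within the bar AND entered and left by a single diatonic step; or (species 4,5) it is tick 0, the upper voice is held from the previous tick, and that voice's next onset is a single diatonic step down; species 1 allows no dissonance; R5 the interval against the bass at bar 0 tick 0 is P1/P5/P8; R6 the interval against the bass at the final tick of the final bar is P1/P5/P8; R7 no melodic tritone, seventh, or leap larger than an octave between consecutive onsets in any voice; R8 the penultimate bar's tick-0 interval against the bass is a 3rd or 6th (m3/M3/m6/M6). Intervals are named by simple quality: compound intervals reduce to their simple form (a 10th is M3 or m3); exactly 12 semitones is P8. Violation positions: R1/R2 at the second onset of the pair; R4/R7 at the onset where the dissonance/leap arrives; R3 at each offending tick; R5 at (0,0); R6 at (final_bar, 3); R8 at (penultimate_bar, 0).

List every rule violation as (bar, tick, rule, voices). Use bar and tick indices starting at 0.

bar 0: v0=E3 v1=E4 v2=B4 v3=B4 downbeat P5
bar 1: v0=C3 v1=A3 v2=B3 v3=E4 downbeat M3
bar 2: v0=B2 v1=A2 v2=D4 v3=A3 downbeat m7
bar 3: v0=A2 v1=F3 v2=C4 v3=E4 downbeat P5
bar 4: v0=F2 v1=F3 v2=E3 v3=A3 downbeat M3
bar 5: v0=E2 v1=C3 v2=D3 v3=G3 downbeat m3
bar 6: v0=E2 v1=G2 v2=G3 v3=B3 downbeat P5
bar 7: v0=D3 v1=B3 v2=F4 v3=F4 downbeat m3
bar 8: v0=E3 v1=E4 v2=B4 v3=B4 downbeat P5
  -> R1 @ bar 1 tick 0 v(1, 3): E4/B4 P5 -> A3/E4 P5 similar
  -> R4 @ bar 1 tick 0 v(0, 2): C3/B3 M7 untreated
  -> R2 @ bar 2 tick 0 v(1, 3): A3/E4 P5 -> A2/A3 P8 similar
  -> R3 @ bar 2 tick 0 v(0, 1): B2 above A2
  -> R3 @ bar 2 tick 0 v(2, 3): D4 above A3
  -> R4 @ bar 2 tick 0 v(0, 1): B2/A2 M2 untreated
  -> R4 @ bar 2 tick 0 v(0, 3): B2/A3 m7 untreated
  -> R3 @ bar 2 tick 1 v(0, 1): B2 above A2
  -> R3 @ bar 2 tick 1 v(2, 3): D4 above A3
  -> R3 @ bar 2 tick 2 v(0, 1): B2 above A2
  -> R3 @ bar 2 tick 2 v(2, 3): D4 above A3
  -> R3 @ bar 2 tick 3 v(0, 1): B2 above A2
  -> R3 @ bar 2 tick 3 v(2, 3): D4 above A3
  -> R3 @ bar 4 tick 0 v(1, 2): F3 above E3
  -> R4 @ bar 4 tick 0 v(0, 2): F2/E3 M7 untreated
  -> R3 @ bar 4 tick 1 v(1, 2): F3 above E3
  -> R3 @ bar 4 tick 2 v(1, 2): F3 above E3
  -> R3 @ bar 4 tick 3 v(1, 2): F3 above E3
  -> R2 @ bar 5 tick 0 v(1, 3): F3/A3 M3 -> C3/G3 P5 similar
  -> R4 @ bar 5 tick 0 v(0, 2): E2/D3 m7 untreated
  -> R2 @ bar 7 tick 0 v(2, 3): G3/B3 M3 -> F4/F4 P1 similar
  -> R7 @ bar 7 tick 0 v(0,): E2->D3 leap 10st
  -> R7 @ bar 7 tick 0 v(1,): G2->B3 leap 16st
  -> R7 @ bar 7 tick 0 v(2,): G3->F4 leap 10st
  -> R7 @ bar 7 tick 0 v(3,): B3->F4 leap 6st
  -> R1 @ bar 8 tick 0 v(2, 3): F4/F4 P1 -> B4/B4 P1 similar
  -> R2 @ bar 8 tick 0 v(0, 1): D3/B3 M6 -> E3/E4 P8 similar
  -> R2 @ bar 8 tick 0 v(0, 2): D3/F4 m3 -> E3/B4 P5 similar
  -> R2 @ bar 8 tick 0 v(0, 3): D3/F4 m3 -> E3/B4 P5 similar
  -> R2 @ bar 8 tick 0 v(1, 2): B3/F4 TT -> E4/B4 P5 similar
  -> R2 @ bar 8 tick 0 v(1, 3): B3/F4 TT -> E4/B4 P5 similar
  -> R7 @ bar 8 tick 0 v(2,): F4->B4 leap 6st
  -> R7 @ bar 8 tick 0 v(3,): F4->B4 leap 6st

(1, 0, R1, (1, 3))
(1, 0, R4, (0, 2))
(2, 0, R2, (1, 3))
(2, 0, R3, (0, 1))
(2, 0, R3, (2, 3))
(2, 0, R4, (0, 1))
(2, 0, R4, (0, 3))
(2, 1, R3, (0, 1))
(2, 1, R3, (2, 3))
(2, 2, R3, (0, 1))
(2, 2, R3, (2, 3))
(2, 3, R3, (0, 1))
(2, 3, R3, (2, 3))
(4, 0, R3, (1, 2))
(4, 0, R4, (0, 2))
(4, 1, R3, (1, 2))
(4, 2, R3, (1, 2))
(4, 3, R3, (1, 2))
(5, 0, R2, (1, 3))
(5, 0, R4, (0, 2))
(7, 0, R2, (2, 3))
(7, 0, R7, (0,))
(7, 0, R7, (1,))
(7, 0, R7, (2,))
(7, 0, R7, (3,))
(8, 0, R1, (2, 3))
(8, 0, R2, (0, 1))
(8, 0, R2, (0, 2))
(8, 0, R2, (0, 3))
(8, 0, R2, (1, 2))
(8, 0, R2, (1, 3))
(8, 0, R7, (2,))
(8, 0, R7, (3,))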